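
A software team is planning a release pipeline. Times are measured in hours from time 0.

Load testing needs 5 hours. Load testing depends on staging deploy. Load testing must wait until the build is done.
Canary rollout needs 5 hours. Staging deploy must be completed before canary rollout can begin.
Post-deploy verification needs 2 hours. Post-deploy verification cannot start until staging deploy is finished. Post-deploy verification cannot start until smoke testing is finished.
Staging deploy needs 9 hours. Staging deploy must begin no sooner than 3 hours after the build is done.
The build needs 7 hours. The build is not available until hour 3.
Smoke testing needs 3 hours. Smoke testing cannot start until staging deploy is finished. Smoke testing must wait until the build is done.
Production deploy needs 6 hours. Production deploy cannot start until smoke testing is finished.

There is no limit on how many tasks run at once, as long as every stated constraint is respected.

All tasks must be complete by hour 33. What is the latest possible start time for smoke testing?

To finish by hour 33, production deploy (duration 6) must start no later than hour 27.
To finish by hour 33, post-deploy verification (duration 2) must start no later than hour 31.
Smoke testing has several dependents: production deploy (must start by hour 27); post-deploy verification (must start by hour 31). The earliest of those limits is hour 27, so smoke testing must start by 27 − 3 = hour 24.

24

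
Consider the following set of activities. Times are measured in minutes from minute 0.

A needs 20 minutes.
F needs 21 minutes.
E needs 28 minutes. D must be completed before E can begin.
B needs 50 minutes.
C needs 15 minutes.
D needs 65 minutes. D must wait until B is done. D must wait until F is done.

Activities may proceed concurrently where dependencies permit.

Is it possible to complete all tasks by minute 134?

F has no prerequisites, so it starts at minute 0 and finishes at minute 21.
Nothing blocks C, so it runs from minute 0 to minute 15.
B can start immediately at minute 0; it finishes at minute 50.
D cannot start until B (finishes minute 50); F (finishes minute 21). The controlling bound is minute 50, so D finishes at 50 + 65 = minute 115.
After D (finishes minute 115), E can start at minute 115 and finishes at minute 143.
A can start immediately at minute 0; it finishes at minute 20.
The earliest everything can be done is minute 143, which is after the deadline of 134, so it is not possible.

No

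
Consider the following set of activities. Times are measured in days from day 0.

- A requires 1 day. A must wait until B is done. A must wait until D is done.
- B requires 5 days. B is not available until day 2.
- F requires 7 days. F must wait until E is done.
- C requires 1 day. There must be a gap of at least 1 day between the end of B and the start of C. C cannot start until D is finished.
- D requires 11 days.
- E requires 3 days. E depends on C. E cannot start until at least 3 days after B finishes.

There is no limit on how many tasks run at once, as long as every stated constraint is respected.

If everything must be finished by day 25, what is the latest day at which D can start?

3

To finish by day 25, A (duration 1) must start no later than day 24.
To finish by day 25, F (duration 7) must start no later than day 18.
E feeds into F (must start by day 18); so E must finish by day 18 and therefore start by day 15.
C feeds into E (must start by day 15); so C must finish by day 15 and therefore start by day 14.
D must finish in time for A (must start by day 24); C (must start by day 14). The tightest is day 14, so D must start by 14 − 11 = day 3.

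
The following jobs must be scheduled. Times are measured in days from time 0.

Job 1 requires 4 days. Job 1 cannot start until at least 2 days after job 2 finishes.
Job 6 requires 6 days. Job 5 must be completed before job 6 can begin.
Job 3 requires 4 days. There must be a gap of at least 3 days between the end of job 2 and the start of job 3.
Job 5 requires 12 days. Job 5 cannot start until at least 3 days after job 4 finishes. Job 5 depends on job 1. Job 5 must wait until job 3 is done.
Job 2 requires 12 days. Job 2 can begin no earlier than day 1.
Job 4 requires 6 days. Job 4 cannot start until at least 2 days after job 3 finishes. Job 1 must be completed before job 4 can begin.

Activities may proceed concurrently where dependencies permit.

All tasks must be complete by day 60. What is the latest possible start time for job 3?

27

To finish by day 60, job 6 (duration 6) must start no later than day 54.
Job 5 has to be done before job 6 (must start by day 54). That means finishing by day 54, i.e. starting by 54 − 12 = day 42.
Since job 5 (must start by day 42, minus 3-day gap → day 39) depends on it, job 4 must finish by day 39. Backing off its 6-day duration gives a latest start of day 33.
Job 3 must finish in time for job 4 (must start by day 33, minus 2-day gap → day 31); job 5 (must start by day 42). The tightest is day 31, so job 3 must start by 31 − 4 = day 27.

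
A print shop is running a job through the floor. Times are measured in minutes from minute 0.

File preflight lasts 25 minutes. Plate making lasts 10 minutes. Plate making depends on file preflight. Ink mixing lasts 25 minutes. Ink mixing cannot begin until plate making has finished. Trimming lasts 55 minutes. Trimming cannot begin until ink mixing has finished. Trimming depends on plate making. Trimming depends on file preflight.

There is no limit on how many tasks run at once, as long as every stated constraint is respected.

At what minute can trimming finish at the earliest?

115

Nothing blocks file preflight, so it runs from minute 0 to minute 25.
Plate making waits on file preflight (finishes minute 25), so it starts at minute 25 and finishes at 25 + 10 = minute 35.
Ink mixing cannot begin until plate making (finishes minute 35). It runs from minute 35 to 35 + 25 = minute 60.
For trimming: ink mixing (finishes minute 60); plate making (finishes minute 35); file preflight (finishes minute 25). Taking the maximum gives a start of minute 60, and it finishes at 60 + 55 = minute 115.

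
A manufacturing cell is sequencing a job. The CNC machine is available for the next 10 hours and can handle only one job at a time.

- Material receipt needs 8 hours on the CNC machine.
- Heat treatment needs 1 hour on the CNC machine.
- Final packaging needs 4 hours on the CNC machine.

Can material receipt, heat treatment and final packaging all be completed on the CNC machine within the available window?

No

Running back to back, the jobs need 8 + 1 + 4 = 13 hours on the CNC machine.
Since 13 > 10, they cannot all fit.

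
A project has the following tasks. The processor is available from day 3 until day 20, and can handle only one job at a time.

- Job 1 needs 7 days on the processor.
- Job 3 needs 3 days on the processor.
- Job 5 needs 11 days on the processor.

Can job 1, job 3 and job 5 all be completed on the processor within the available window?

No

The processor window is 20 − 3 = 17 days.
Running back to back, the jobs need 7 + 3 + 11 = 21 days on the processor.
Since 21 > 17, they cannot all fit.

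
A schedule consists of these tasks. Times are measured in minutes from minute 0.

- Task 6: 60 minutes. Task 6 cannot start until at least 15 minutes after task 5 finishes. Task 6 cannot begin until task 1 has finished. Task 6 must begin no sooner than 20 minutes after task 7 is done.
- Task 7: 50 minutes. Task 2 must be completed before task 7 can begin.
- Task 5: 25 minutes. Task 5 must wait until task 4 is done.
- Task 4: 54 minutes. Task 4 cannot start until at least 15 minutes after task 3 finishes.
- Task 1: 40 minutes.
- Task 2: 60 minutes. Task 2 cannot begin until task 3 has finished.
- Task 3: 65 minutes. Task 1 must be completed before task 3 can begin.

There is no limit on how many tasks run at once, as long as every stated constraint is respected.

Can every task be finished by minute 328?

Yes

Task 1 can start immediately at minute 0; it finishes at minute 40.
After task 1 (finishes minute 40), task 3 can start at minute 40 and finishes at minute 105.
After task 3 (finishes minute 105, plus 15-minute gap → minute 120), task 4 can start at minute 120 and finishes at minute 174.
Task 5 cannot begin until task 4 (finishes minute 174). It runs from minute 174 to 174 + 25 = minute 199.
After task 3 (finishes minute 105), task 2 can start at minute 105 and finishes at minute 165.
After task 2 (finishes minute 165), task 7 can start at minute 165 and finishes at minute 215.
Task 6 has to wait for task 5 (finishes minute 199, plus 15-minute gap → minute 214); task 1 (finishes minute 40); task 7 (finishes minute 215, plus 20-minute gap → minute 235). The latest of these is minute 235, so task 6 runs minute 235 to 235 + 60 = minute 295.
Every task is finished by minute 295, which is no later than the deadline of 328, so the schedule is feasible.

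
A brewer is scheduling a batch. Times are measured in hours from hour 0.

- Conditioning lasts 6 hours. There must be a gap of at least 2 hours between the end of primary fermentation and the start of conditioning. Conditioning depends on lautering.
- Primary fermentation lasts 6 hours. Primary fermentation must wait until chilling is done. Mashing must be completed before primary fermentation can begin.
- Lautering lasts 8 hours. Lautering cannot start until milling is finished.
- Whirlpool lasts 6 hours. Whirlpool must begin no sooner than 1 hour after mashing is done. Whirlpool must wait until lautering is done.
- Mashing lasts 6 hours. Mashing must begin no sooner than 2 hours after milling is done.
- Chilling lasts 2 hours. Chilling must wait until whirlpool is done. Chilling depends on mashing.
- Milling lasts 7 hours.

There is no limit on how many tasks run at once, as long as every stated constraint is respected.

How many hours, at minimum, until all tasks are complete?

Milling has no prerequisites, so it starts at hour 0 and finishes at hour 7.
After milling (finishes hour 7), lautering can start at hour 7 and finishes at hour 15.
Mashing cannot begin until milling (finishes hour 7, plus 2-hour gap → hour 9). It runs from hour 9 to 9 + 6 = hour 15.
Whirlpool has to wait for mashing (finishes hour 15, plus 1-hour gap → hour 16); lautering (finishes hour 15). The latest of these is hour 16, so whirlpool runs hour 16 to 16 + 6 = hour 22.
For chilling: whirlpool (finishes hour 22); mashing (finishes hour 15). Taking the maximum gives a start of hour 22, and it finishes at 22 + 2 = hour 24.
Primary fermentation needs all of chilling (finishes hour 24); mashing (finishes hour 15). That puts its earliest start at hour 24; it finishes at 24 + 6 = hour 30.
Conditioning cannot start until primary fermentation (finishes hour 30, plus 2-hour gap → hour 32); lautering (finishes hour 15). The controlling bound is hour 32, so conditioning finishes at 32 + 6 = hour 38.
All tasks are finished once the last one completes. Finish times: Milling at 7, Mashing at 15, Lautering at 15, Whirlpool at 22, Chilling at 24, Primary fermentation at 30, Conditioning at 38. The latest is hour 38.

38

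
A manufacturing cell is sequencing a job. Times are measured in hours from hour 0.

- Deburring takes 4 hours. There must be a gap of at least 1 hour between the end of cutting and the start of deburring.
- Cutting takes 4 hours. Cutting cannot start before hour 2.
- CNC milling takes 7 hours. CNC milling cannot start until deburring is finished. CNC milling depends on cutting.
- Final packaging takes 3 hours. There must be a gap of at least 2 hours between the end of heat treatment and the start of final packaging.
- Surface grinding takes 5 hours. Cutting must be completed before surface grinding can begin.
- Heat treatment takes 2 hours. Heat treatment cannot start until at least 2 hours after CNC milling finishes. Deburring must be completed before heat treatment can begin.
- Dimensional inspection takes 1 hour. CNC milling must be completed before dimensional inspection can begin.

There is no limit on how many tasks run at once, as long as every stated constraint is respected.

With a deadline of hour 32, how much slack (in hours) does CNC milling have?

Cutting waits on its own release at hour 2, so it starts at hour 2 and finishes at 2 + 4 = hour 6.
Deburring cannot begin until cutting (finishes hour 6, plus 1-hour gap → hour 7). It runs from hour 7 to 7 + 4 = hour 11.
For CNC milling: deburring (finishes hour 11); cutting (finishes hour 6). Taking the maximum gives a start of hour 11, and it finishes at 11 + 7 = hour 18.

Working backward from the deadline:
Final packaging must finish by hour 32; it takes 3 hours, so it must start by 32 − 3 = hour 29.
Heat treatment feeds into final packaging (must start by hour 29, minus 2-hour gap → hour 27); so heat treatment must finish by hour 27 and therefore start by hour 25.
Nothing follows dimensional inspection; the deadline of hour 32 is its only limit. It must start by 32 − 1 = hour 31.
CNC milling must finish in time for heat treatment (must start by hour 25, minus 2-hour gap → hour 23); dimensional inspection (must start by hour 31). The tightest is hour 23, so CNC milling must start by 23 − 7 = hour 16.
So CNC milling can start as early as hour 11 and as late as hour 16, giving 16 − 11 = 5 hours of slack.

5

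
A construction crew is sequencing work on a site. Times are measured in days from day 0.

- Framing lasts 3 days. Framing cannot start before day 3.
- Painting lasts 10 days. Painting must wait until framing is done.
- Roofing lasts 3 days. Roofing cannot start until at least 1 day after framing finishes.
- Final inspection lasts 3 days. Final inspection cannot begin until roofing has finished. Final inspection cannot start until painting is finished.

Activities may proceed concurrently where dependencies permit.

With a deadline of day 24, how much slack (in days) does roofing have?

Framing cannot begin until its own release at day 3. It runs from day 3 to 3 + 3 = day 6.
Roofing waits on framing (finishes day 6, plus 1-day gap → day 7), so it starts at day 7 and finishes at 7 + 3 = day 10.

Working backward from the deadline:
Final inspection must finish by day 24; it takes 3 days, so it must start by 24 − 3 = day 21.
Roofing must finish before final inspection (must start by day 21). With a 3-day duration, roofing must start by 21 − 3 = day 18.
So roofing can start as early as day 7 and as late as day 18, giving 18 − 7 = 11 days of slack.

11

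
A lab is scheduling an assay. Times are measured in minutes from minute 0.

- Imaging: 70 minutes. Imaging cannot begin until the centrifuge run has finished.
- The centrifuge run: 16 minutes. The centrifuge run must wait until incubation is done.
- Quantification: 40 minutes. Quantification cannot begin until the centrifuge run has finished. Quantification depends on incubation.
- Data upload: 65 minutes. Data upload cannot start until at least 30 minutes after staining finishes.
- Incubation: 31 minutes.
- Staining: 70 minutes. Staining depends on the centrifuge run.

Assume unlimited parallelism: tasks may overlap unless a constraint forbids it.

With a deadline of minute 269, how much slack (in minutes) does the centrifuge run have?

Incubation can start immediately at minute 0; it finishes at minute 31.
The centrifuge run cannot begin until incubation (finishes minute 31). It runs from minute 31 to 31 + 16 = minute 47.

Working backward from the deadline:
To finish by minute 269, data upload (duration 65) must start no later than minute 204.
Staining has to be done before data upload (must start by minute 204, minus 30-minute gap → minute 174). That means finishing by minute 174, i.e. starting by 174 − 70 = minute 104.
Imaging has no dependents, so it just needs to finish by minute 269. Starting by 269 − 70 = minute 199 achieves that.
Quantification has no dependents, so it just needs to finish by minute 269. Starting by 269 − 40 = minute 229 achieves that.
The centrifuge run feeds staining (must start by minute 104); imaging (must start by minute 199); quantification (must start by minute 229). Taking the minimum, the centrifuge run must finish by minute 104 and start by 104 − 16 = minute 88.
So the centrifuge run can start as early as minute 31 and as late as minute 88, giving 88 − 31 = 57 minutes of slack.

57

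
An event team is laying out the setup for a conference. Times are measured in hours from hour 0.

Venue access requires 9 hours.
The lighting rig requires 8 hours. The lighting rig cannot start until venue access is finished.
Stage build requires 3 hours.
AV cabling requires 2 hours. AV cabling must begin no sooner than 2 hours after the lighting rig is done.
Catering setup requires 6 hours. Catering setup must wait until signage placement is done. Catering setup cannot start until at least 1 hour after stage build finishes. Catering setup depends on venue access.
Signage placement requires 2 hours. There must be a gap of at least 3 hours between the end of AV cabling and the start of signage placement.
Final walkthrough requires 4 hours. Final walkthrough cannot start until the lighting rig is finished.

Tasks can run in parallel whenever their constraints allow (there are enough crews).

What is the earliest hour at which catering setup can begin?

26

Stage build has no prerequisites, so it starts at hour 0 and finishes at hour 3.
Nothing blocks venue access, so it runs from hour 0 to hour 9.
After venue access (finishes hour 9), the lighting rig can start at hour 9 and finishes at hour 17.
AV cabling cannot begin until the lighting rig (finishes hour 17, plus 2-hour gap → hour 19). It runs from hour 19 to 19 + 2 = hour 21.
Signage placement waits on AV cabling (finishes hour 21, plus 3-hour gap → hour 24), so it starts at hour 24 and finishes at 24 + 2 = hour 26.
Catering setup waits on signage placement (finishes hour 26); stage build (finishes hour 3, plus 1-hour gap → hour 4); venue access (finishes hour 9). The latest of these is hour 26, which is the earliest catering setup can start.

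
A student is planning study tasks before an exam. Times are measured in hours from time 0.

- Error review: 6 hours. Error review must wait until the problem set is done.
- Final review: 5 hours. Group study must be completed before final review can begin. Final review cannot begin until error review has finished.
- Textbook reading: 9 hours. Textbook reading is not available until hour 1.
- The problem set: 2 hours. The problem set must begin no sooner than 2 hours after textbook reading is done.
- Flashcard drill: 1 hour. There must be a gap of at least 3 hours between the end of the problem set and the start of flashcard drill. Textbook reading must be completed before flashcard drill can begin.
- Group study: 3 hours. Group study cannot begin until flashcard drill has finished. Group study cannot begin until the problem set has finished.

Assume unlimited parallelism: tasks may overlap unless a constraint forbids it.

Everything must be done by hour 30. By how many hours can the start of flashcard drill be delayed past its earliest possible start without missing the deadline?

4

After its own release at hour 1, textbook reading can start at hour 1 and finishes at hour 10.
The problem set waits on textbook reading (finishes hour 10, plus 2-hour gap → hour 12), so it starts at hour 12 and finishes at 12 + 2 = hour 14.
Flashcard drill has to wait for the problem set (finishes hour 14, plus 3-hour gap → hour 17); textbook reading (finishes hour 10). The latest of these is hour 17, so flashcard drill runs hour 17 to 17 + 1 = hour 18.

Working backward from the deadline:
Final review has no dependents, so it just needs to finish by hour 30. Starting by 30 − 5 = hour 25 achieves that.
Group study must finish before final review (must start by hour 25). With a 3-hour duration, group study must start by 25 − 3 = hour 22.
Flashcard drill feeds into group study (must start by hour 22); so flashcard drill must finish by hour 22 and therefore start by hour 21.
So flashcard drill can start as early as hour 17 and as late as hour 21, giving 21 − 17 = 4 hours of slack.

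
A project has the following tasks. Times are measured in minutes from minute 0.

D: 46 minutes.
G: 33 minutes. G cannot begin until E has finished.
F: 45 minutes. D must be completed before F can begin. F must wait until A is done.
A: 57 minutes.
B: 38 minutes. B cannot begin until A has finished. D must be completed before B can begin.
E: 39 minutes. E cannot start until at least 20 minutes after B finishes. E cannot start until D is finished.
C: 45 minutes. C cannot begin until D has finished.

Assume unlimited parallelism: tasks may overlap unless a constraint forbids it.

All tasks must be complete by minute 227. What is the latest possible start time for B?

97

To finish by minute 227, G (duration 33) must start no later than minute 194.
E feeds into G (must start by minute 194); so E must finish by minute 194 and therefore start by minute 155.
Since E (must start by minute 155, minus 20-minute gap → minute 135) depends on it, B must finish by minute 135. Backing off its 38-minute duration gives a latest start of minute 97.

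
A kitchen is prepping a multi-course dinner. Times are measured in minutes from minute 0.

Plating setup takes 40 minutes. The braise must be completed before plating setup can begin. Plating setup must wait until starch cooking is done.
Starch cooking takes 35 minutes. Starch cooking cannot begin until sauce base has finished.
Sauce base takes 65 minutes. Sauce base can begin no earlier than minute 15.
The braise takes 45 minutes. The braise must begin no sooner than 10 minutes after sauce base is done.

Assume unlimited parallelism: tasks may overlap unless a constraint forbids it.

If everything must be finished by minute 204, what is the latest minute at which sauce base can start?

44

Plating setup must finish by minute 204; it takes 40 minutes, so it must start by 204 − 40 = minute 164.
The braise must finish before plating setup (must start by minute 164). With a 45-minute duration, the braise must start by 164 − 45 = minute 119.
Starch cooking must finish before plating setup (must start by minute 164). With a 35-minute duration, starch cooking must start by 164 − 35 = minute 129.
Sauce base must finish in time for the braise (must start by minute 119, minus 10-minute gap → minute 109); starch cooking (must start by minute 129). The tightest is minute 109, so sauce base must start by 109 − 65 = minute 44.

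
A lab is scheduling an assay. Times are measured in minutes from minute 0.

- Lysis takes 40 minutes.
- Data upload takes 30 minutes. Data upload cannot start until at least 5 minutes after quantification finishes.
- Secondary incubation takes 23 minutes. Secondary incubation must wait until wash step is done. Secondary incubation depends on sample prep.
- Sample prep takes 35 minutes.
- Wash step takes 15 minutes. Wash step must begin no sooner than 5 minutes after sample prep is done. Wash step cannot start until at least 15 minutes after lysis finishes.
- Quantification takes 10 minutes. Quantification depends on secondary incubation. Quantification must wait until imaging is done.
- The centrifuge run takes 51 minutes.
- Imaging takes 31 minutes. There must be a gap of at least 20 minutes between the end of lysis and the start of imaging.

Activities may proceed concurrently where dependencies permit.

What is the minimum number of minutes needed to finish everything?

The centrifuge run can start immediately at minute 0; it finishes at minute 51.
Lysis has no prerequisites, so it starts at minute 0 and finishes at minute 40.
Imaging waits on lysis (finishes minute 40, plus 20-minute gap → minute 60), so it starts at minute 60 and finishes at 60 + 31 = minute 91.
Nothing blocks sample prep, so it runs from minute 0 to minute 35.
Wash step has to wait for sample prep (finishes minute 35, plus 5-minute gap → minute 40); lysis (finishes minute 40, plus 15-minute gap → minute 55). The latest of these is minute 55, so wash step runs minute 55 to 55 + 15 = minute 70.
Secondary incubation has to wait for wash step (finishes minute 70); sample prep (finishes minute 35). The latest of these is minute 70, so secondary incubation runs minute 70 to 70 + 23 = minute 93.
For quantification: secondary incubation (finishes minute 93); imaging (finishes minute 91). Taking the maximum gives a start of minute 93, and it finishes at 93 + 10 = minute 103.
Data upload waits on quantification (finishes minute 103, plus 5-minute gap → minute 108), so it starts at minute 108 and finishes at 108 + 30 = minute 138.
All tasks are finished once the last one completes. Finish times: Sample prep at 35, Lysis at 40, The centrifuge run at 51, Wash step at 70, Secondary incubation at 93, Imaging at 91, Quantification at 103, Data upload at 138. The latest is minute 138.

138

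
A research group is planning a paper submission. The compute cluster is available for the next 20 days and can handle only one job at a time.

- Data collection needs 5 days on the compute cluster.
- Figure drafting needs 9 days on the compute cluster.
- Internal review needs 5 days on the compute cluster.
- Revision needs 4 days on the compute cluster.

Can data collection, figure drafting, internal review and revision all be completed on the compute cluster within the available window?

Running back to back, the jobs need 5 + 9 + 5 + 4 = 23 days on the compute cluster.
Since 23 > 20, they cannot all fit.

No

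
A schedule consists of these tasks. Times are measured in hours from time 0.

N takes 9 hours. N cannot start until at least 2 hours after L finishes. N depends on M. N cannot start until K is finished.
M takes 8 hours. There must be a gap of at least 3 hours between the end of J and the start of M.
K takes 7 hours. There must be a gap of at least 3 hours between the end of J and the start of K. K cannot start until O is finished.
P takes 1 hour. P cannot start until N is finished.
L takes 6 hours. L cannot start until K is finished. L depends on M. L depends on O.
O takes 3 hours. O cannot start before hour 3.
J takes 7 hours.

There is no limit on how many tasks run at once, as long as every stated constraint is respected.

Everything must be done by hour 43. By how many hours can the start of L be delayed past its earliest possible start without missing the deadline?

7

After its own release at hour 3, O can start at hour 3 and finishes at hour 6.
Nothing blocks J, so it runs from hour 0 to hour 7.
After J (finishes hour 7, plus 3-hour gap → hour 10), M can start at hour 10 and finishes at hour 18.
For K: J (finishes hour 7, plus 3-hour gap → hour 10); O (finishes hour 6). Taking the maximum gives a start of hour 10, and it finishes at 10 + 7 = hour 17.
L has to wait for K (finishes hour 17); M (finishes hour 18); O (finishes hour 6). The latest of these is hour 18, so L runs hour 18 to 18 + 6 = hour 24.

Working backward from the deadline:
P has no dependents, so it just needs to finish by hour 43. Starting by 43 − 1 = hour 42 achieves that.
N must finish before P (must start by hour 42). With a 9-hour duration, N must start by 42 − 9 = hour 33.
L must finish before N (must start by hour 33, minus 2-hour gap → hour 31). With a 6-hour duration, L must start by 31 − 6 = hour 25.
So L can start as early as hour 18 and as late as hour 25, giving 25 − 18 = 7 hours of slack.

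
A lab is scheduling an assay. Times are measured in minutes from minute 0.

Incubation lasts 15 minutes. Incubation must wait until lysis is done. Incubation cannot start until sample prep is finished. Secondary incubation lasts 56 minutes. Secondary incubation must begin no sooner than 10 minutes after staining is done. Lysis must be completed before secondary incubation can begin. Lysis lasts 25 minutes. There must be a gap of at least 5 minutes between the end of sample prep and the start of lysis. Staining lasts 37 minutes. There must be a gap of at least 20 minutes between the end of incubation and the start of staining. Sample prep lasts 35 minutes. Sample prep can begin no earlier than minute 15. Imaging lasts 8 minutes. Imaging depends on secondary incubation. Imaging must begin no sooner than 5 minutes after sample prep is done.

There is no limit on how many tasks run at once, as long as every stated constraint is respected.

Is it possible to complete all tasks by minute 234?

Yes

Sample prep waits on its own release at minute 15, so it starts at minute 15 and finishes at 15 + 35 = minute 50.
Lysis cannot begin until sample prep (finishes minute 50, plus 5-minute gap → minute 55). It runs from minute 55 to 55 + 25 = minute 80.
Incubation cannot start until lysis (finishes minute 80); sample prep (finishes minute 50). The controlling bound is minute 80, so incubation finishes at 80 + 15 = minute 95.
Staining waits on incubation (finishes minute 95, plus 20-minute gap → minute 115), so it starts at minute 115 and finishes at 115 + 37 = minute 152.
Secondary incubation has to wait for staining (finishes minute 152, plus 10-minute gap → minute 162); lysis (finishes minute 80). The latest of these is minute 162, so secondary incubation runs minute 162 to 162 + 56 = minute 218.
Imaging has to wait for secondary incubation (finishes minute 218); sample prep (finishes minute 50, plus 5-minute gap → minute 55). The latest of these is minute 218, so imaging runs minute 218 to 218 + 8 = minute 226.
Every task is finished by minute 226, which is no later than the deadline of 234, so the schedule is feasible.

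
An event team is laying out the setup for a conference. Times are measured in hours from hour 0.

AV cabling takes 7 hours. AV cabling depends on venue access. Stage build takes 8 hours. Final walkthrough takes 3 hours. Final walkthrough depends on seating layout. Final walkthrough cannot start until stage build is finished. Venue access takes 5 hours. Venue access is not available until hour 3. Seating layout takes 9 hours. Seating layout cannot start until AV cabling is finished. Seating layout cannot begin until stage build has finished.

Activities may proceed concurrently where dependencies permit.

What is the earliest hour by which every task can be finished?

Nothing blocks stage build, so it runs from hour 0 to hour 8.
Venue access cannot begin until its own release at hour 3. It runs from hour 3 to 3 + 5 = hour 8.
AV cabling cannot begin until venue access (finishes hour 8). It runs from hour 8 to 8 + 7 = hour 15.
For seating layout: AV cabling (finishes hour 15); stage build (finishes hour 8). Taking the maximum gives a start of hour 15, and it finishes at 15 + 9 = hour 24.
For final walkthrough: seating layout (finishes hour 24); stage build (finishes hour 8). Taking the maximum gives a start of hour 24, and it finishes at 24 + 3 = hour 27.
All tasks are finished once the last one completes. Finish times: Venue access at 8, Stage build at 8, AV cabling at 15, Seating layout at 24, Final walkthrough at 27. The latest is hour 27.

27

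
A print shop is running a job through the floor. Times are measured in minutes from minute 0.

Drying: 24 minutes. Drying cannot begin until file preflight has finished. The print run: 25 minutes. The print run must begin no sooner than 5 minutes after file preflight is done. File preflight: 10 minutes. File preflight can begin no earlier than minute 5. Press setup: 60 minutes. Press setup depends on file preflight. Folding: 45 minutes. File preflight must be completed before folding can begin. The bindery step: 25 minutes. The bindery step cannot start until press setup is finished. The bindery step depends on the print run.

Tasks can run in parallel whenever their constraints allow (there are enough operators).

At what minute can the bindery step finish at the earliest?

100

File preflight waits on its own release at minute 5, so it starts at minute 5 and finishes at 5 + 10 = minute 15.
The print run waits on file preflight (finishes minute 15, plus 5-minute gap → minute 20), so it starts at minute 20 and finishes at 20 + 25 = minute 45.
Press setup cannot begin until file preflight (finishes minute 15). It runs from minute 15 to 15 + 60 = minute 75.
The bindery step cannot start until press setup (finishes minute 75); the print run (finishes minute 45). The controlling bound is minute 75, so the bindery step finishes at 75 + 25 = minute 100.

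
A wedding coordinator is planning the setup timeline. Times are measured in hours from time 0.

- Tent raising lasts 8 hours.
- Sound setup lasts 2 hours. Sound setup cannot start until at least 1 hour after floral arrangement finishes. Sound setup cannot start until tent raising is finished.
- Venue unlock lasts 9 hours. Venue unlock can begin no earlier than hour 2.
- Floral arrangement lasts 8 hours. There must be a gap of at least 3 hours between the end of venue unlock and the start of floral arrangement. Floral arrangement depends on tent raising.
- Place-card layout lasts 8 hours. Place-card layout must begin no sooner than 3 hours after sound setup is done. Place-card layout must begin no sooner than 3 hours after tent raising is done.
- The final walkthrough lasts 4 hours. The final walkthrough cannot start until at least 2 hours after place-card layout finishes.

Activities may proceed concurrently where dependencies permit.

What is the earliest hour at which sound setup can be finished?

Tent raising can start immediately at hour 0; it finishes at hour 8.
After its own release at hour 2, venue unlock can start at hour 2 and finishes at hour 11.
Floral arrangement cannot start until venue unlock (finishes hour 11, plus 3-hour gap → hour 14); tent raising (finishes hour 8). The controlling bound is hour 14, so floral arrangement finishes at 14 + 8 = hour 22.
Sound setup cannot start until floral arrangement (finishes hour 22, plus 1-hour gap → hour 23); tent raising (finishes hour 8). The controlling bound is hour 23, so sound setup finishes at 23 + 2 = hour 25.

25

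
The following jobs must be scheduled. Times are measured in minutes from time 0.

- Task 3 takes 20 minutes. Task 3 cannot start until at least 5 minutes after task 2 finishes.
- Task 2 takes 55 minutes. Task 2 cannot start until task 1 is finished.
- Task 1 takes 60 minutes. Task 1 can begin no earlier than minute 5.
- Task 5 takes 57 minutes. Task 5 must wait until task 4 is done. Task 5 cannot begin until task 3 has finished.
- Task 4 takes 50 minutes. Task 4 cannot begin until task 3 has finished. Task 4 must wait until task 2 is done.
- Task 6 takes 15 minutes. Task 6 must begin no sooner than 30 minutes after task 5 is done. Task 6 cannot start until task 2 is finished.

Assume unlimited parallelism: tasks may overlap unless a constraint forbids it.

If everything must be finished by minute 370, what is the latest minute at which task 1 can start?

Nothing follows task 6; the deadline of minute 370 is its only limit. It must start by 370 − 15 = minute 355.
Task 5 feeds into task 6 (must start by minute 355, minus 30-minute gap → minute 325); so task 5 must finish by minute 325 and therefore start by minute 268.
Task 4 feeds into task 5 (must start by minute 268); so task 4 must finish by minute 268 and therefore start by minute 218.
Task 3 must finish in time for task 4 (must start by minute 218); task 5 (must start by minute 268). The tightest is minute 218, so task 3 must start by 218 − 20 = minute 198.
For task 2: task 3 (must start by minute 198, minus 5-minute gap → minute 193); task 4 (must start by minute 218); task 6 (must start by minute 355). The most restrictive is minute 193; with a 55-minute duration, task 2 must start by minute 138.
Task 1 must finish before task 2 (must start by minute 138). With a 60-minute duration, task 1 must start by 138 − 60 = minute 78.

78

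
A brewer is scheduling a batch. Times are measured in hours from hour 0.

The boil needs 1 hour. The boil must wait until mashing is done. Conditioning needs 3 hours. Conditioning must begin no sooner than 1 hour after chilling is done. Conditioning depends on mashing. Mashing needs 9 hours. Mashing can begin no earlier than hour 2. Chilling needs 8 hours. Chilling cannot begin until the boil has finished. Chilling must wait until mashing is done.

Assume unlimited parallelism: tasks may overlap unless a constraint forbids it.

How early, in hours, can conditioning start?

After its own release at hour 2, mashing can start at hour 2 and finishes at hour 11.
The boil waits on mashing (finishes hour 11), so it starts at hour 11 and finishes at 11 + 1 = hour 12.
Chilling cannot start until the boil (finishes hour 12); mashing (finishes hour 11). The controlling bound is hour 12, so chilling finishes at 12 + 8 = hour 20.
Conditioning waits on chilling (finishes hour 20, plus 1-hour gap → hour 21); mashing (finishes hour 11). The latest of these is hour 21, which is the earliest conditioning can start.

21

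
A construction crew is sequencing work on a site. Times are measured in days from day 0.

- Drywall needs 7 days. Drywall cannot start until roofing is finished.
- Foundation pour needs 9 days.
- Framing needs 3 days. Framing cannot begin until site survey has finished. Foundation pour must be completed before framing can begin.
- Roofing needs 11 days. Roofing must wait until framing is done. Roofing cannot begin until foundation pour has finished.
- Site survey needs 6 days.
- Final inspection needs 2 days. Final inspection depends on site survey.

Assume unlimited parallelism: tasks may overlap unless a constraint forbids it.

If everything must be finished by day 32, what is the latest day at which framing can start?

Drywall has no dependents, so it just needs to finish by day 32. Starting by 32 − 7 = day 25 achieves that.
Roofing has to be done before drywall (must start by day 25). That means finishing by day 25, i.e. starting by 25 − 11 = day 14.
Framing has to be done before roofing (must start by day 14). That means finishing by day 14, i.e. starting by 14 − 3 = day 11.

11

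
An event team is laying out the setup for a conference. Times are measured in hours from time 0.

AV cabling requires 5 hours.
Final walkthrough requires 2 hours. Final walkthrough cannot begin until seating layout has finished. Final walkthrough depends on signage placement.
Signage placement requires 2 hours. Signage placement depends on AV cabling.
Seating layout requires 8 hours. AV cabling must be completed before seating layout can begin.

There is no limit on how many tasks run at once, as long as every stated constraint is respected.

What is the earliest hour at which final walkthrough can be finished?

AV cabling can start immediately at hour 0; it finishes at hour 5.
After AV cabling (finishes hour 5), signage placement can start at hour 5 and finishes at hour 7.
Seating layout cannot begin until AV cabling (finishes hour 5). It runs from hour 5 to 5 + 8 = hour 13.
For final walkthrough: seating layout (finishes hour 13); signage placement (finishes hour 7). Taking the maximum gives a start of hour 13, and it finishes at 13 + 2 = hour 15.

15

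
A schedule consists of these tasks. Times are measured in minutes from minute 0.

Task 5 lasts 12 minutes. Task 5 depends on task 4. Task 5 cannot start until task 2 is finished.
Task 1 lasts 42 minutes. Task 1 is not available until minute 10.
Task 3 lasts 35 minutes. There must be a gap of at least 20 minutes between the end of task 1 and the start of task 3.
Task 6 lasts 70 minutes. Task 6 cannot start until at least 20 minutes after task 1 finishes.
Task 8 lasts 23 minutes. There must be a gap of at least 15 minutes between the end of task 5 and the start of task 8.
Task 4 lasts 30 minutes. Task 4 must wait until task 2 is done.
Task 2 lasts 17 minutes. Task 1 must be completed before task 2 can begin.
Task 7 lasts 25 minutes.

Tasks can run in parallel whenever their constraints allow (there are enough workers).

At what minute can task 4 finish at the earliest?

99

Task 1 cannot begin until its own release at minute 10. It runs from minute 10 to 10 + 42 = minute 52.
Task 2 cannot begin until task 1 (finishes minute 52). It runs from minute 52 to 52 + 17 = minute 69.
Task 4 cannot begin until task 2 (finishes minute 69). It runs from minute 69 to 69 + 30 = minute 99.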